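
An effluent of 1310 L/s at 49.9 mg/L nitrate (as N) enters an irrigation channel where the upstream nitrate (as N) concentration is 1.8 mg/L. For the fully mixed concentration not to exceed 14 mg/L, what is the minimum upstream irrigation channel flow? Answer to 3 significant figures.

3850 L/s

Set C_mix = 14: (Q·1.800 + 1310·49.90) / (Q + 1310) = 14
→ Q = 1310·(49.90 − 14)/(14 − 1.800) = 3855 L/s.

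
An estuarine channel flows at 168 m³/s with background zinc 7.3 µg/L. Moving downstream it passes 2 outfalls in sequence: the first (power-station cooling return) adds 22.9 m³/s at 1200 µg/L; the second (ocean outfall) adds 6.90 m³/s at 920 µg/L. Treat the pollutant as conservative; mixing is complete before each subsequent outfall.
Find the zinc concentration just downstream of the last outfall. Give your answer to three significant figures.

177 µg/L

Outfall 1: combined Q = 190.9 m³/s; C = (168.0·7.300 + 22.90·1200)/190.9 = 150.4 µg/L.
Outfall 2: combined Q = 197.8 m³/s; C = (190.9·150.4 + 6.900·920.0)/197.8 = 177.2 µg/L.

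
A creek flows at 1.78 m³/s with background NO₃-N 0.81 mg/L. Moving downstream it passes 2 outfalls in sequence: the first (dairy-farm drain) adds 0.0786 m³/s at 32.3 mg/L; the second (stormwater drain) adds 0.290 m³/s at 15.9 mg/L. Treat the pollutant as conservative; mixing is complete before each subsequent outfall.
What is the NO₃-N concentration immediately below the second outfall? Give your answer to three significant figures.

4.00 mg/L

Outfall 1: combined Q = 1.859 m³/s; C = (1.780·0.8100 + 0.07860·32.30)/1.859 = 2.142 mg/L.
Outfall 2: combined Q = 2.149 m³/s; C = (1.859·2.142 + 0.2900·15.90)/2.149 = 3.999 mg/L.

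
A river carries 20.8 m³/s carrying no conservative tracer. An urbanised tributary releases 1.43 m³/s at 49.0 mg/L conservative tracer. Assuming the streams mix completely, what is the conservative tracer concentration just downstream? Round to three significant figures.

3.15 mg/L

Flow-weighted average: C = (20.80·0 + 1.430·49.00) / 22.23 = 70.07/22.23 = 3.152 mg/L.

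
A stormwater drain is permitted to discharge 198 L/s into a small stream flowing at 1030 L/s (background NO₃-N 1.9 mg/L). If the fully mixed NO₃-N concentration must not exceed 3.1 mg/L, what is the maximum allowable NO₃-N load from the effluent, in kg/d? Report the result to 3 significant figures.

Mass balance at the limit: 1030·1.900 + 198.0·Cₑ = 1228·3.1 → Cₑ = 9.342 mg/L.
198.0 L/s = 0.1980 m³/s. Load = 0.1980 m³/s × 9.342 g/m³ × 86 400 s/d = 159.8 kg/d.

160 kg/d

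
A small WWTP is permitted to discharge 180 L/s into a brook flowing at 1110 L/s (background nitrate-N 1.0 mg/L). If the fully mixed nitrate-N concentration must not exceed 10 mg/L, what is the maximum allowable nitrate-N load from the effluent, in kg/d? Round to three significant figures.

1020 kg/d

Mass balance at the limit: 1110·1.000 + 180.0·Cₑ = 1290·10 → Cₑ = 65.50 mg/L.
180.0 L/s = 0.1800 m³/s. Load = 0.1800 m³/s × 65.50 g/m³ × 86 400 s/d = 1019 kg/d.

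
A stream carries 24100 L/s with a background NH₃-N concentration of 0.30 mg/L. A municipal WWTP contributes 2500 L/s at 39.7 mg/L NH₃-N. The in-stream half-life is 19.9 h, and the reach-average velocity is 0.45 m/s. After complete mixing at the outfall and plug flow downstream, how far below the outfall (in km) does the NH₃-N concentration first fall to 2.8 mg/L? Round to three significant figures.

Flow-weighted average: C = (24100·0.3000 + 2500·39.70) / 26600 = 106500/26600 = 4.003 mg/L.
Half-life 19.9 h → k = ln 2 / 19.9 = 0.03483 h⁻¹ = 0.8360 d⁻¹.
Set 4.003·exp(−k·t) = 2.8 → t = ln(4.003/2.8)/k = 36940 s = 10.26 h.
Distance = v·t = 0.45·36940 = 16620 m = 16.62 km.

16.6 km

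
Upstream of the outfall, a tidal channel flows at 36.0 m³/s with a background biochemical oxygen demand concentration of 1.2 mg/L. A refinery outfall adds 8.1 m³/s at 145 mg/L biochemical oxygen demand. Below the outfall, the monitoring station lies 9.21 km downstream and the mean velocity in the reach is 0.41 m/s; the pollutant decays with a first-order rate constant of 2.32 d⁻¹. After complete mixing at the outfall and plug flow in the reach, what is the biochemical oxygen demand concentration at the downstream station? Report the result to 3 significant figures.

Flow-weighted average: C = (36.00·1.200 + 8.100·145.0) / 44.10 = 1218/44.10 = 27.61 mg/L.
Travel time t = 9.21·1000 / 0.41 = 22460 s = 6.240 h.
After decay, C = 27.61 × e^(−kt) = 27.61 × 0.5471 = 15.11 mg/L.

15.1 mg/L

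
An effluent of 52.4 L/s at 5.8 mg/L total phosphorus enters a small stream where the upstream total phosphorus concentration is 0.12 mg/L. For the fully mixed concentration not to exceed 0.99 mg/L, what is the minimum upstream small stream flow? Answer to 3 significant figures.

Set C_mix = 0.99: (Q·0.1200 + 52.40·5.800) / (Q + 52.40) = 0.99
→ Q = 52.40·(5.800 − 0.99)/(0.99 − 0.1200) = 289.7 L/s.

290 L/s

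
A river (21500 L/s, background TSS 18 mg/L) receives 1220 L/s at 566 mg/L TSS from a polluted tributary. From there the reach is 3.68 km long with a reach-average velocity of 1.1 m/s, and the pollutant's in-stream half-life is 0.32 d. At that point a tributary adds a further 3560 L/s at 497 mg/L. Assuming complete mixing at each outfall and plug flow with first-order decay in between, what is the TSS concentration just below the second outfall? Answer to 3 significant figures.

105 mg/L

Mixed concentration C = ΣQC/ΣQ = (21500·18.00 + 1220·566.0) / 22720 = 1078000/22720 = 47.43 mg/L; combined flow 22720 L/s.
Travel time t = 3.68·1000 / 1.1 = 3345 s = 0.9293 h.
Half-life 0.32 d → k = ln 2 / 0.32 = 2.166 d⁻¹.
First-order decay: C = 47.43·exp(−k·t) = 47.43·0.9195 = 43.61 mg/L.
Second outfall: C = (22720·43.61 + 3560·497.0)/26280 = 105.0 mg/L.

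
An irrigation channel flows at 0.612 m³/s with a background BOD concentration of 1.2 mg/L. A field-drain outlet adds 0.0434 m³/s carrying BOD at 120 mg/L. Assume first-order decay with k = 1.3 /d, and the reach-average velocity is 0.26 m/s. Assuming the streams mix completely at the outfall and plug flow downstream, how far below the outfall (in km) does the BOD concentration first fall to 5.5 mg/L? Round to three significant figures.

Flow-weighted average: C = (0.6120·1.200 + 0.04340·120.0) / 0.6554 = 5.942/0.6554 = 9.067 mg/L.
Set 9.067·exp(−k·t) = 5.5 → t = ln(9.067/5.5)/k = 33220 s = 9.228 h.
Distance = v·t = 0.26·33220 = 8638 m = 8.638 km.

8.64 km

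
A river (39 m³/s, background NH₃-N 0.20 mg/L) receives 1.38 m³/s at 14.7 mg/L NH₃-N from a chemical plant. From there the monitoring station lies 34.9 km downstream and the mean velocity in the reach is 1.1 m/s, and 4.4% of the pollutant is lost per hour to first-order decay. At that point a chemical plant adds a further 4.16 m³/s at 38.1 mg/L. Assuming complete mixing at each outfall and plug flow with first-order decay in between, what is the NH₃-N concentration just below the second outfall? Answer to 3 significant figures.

3.98 mg/L

After mixing, C = (39.00·0.2000 + 1.380·14.70) / 40.38 = 28.09/40.38 = 0.6955 mg/L; combined flow 40.38 m³/s.
Travel time t = 34.9·1000 / 1.1 = 31730 s = 8.813 h.
4.4%/h lost → k = −ln(1 − 0.044) = 0.04500 h⁻¹.
Applying C = C₀e^(−kt): 0.6955 × 0.6726 = 0.4678 mg/L.
At the second outfall, C = (40.38·0.4678 + 4.160·38.10) / (40.38 + 4.160) = 3.983 mg/L.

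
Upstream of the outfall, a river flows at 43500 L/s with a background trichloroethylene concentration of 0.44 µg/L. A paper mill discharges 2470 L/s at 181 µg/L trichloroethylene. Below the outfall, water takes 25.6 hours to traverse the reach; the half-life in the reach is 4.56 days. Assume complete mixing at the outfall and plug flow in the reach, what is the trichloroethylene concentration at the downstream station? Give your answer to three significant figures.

8.62 µg/L

After mixing, C = (43500·0.4400 + 2470·181.0) / 45970 = 466200/45970 = 10.14 µg/L.
Half-life 4.56 d → k = ln 2 / 4.56 = 0.1520 d⁻¹.
After decay, C = 10.14 × e^(−kt) = 10.14 × 0.8503 = 8.624 µg/L.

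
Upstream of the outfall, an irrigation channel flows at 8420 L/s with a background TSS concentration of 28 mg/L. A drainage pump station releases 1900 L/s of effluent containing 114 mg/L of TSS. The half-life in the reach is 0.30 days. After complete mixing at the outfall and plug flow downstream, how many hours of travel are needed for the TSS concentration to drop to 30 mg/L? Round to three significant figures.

Mixed concentration C = ΣQC/ΣQ = (8420·28.00 + 1900·114.0) / 10320 = 452400/10320 = 43.83 mg/L.
Half-life 0.30 d → k = ln 2 / 0.30 = 2.310 d⁻¹.
43.83·exp(−k·t) = 30 → t = ln(43.83/30)/k = 14180 s = 3.939 h.

3.94 h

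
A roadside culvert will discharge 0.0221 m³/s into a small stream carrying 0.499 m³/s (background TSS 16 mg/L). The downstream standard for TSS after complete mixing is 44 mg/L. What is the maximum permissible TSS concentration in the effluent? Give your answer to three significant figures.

676 mg/L

At the limit, (Qr·Cr + Qe·Cₑ)/(Qr + Qe) = 44:
Cₑ = (0.5211·44 − 0.4990·16.00) / 0.02210 = 676.2 mg/L.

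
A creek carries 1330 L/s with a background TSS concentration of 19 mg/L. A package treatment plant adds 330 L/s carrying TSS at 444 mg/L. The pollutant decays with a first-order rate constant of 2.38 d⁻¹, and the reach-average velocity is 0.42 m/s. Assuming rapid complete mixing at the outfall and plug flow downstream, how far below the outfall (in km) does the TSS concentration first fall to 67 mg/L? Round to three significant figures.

Mixed concentration C = ΣQC/ΣQ = (1330·19.00 + 330.0·444.0) / 1660 = 171800/1660 = 103.5 mg/L.
Set 103.5·exp(−k·t) = 67 → t = ln(103.5/67)/k = 15780 s = 4.384 h.
Distance = v·t = 0.42·15780 = 6629 m = 6.629 km.

6.63 km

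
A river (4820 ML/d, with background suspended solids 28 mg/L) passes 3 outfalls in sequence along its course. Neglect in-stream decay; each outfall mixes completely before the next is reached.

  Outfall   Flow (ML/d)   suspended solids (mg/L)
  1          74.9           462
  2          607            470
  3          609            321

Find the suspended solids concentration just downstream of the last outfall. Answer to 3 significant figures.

After outfall 1: Q = 4820 + 74.90 = 4895 ML/d; C = (4820·28.00 + 74.90·462.0)/4895 = 34.64 mg/L.
After outfall 2: Q = 4895 + 607.0 = 5502 ML/d; C = (4895·34.64 + 607.0·470.0)/5502 = 82.67 mg/L.
After outfall 3: Q = 5502 + 609.0 = 6111 ML/d; C = (5502·82.67 + 609.0·321.0)/6111 = 106.4 mg/L.

106 mg/L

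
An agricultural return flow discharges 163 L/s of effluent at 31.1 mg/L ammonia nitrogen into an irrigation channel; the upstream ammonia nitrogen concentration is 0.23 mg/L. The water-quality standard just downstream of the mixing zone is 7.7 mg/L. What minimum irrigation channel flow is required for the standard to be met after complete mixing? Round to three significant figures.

511 L/s

Set C_mix = 7.7: (Q·0.2300 + 163.0·31.10) / (Q + 163.0) = 7.7
→ Q = 163.0·(31.10 − 7.7)/(7.7 − 0.2300) = 510.6 L/s.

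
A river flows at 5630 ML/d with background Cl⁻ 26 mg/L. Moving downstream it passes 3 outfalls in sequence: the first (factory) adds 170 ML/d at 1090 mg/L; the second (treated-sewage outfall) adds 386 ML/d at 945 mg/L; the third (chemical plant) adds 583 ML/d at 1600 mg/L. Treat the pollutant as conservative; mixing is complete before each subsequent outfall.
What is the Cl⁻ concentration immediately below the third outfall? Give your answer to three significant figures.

241 mg/L

After outfall 1: Q = 5630 + 170.0 = 5800 ML/d; C = (5630·26.00 + 170.0·1090)/5800 = 57.19 mg/L.
After outfall 2: Q = 5800 + 386.0 = 6186 ML/d; C = (5800·57.19 + 386.0·945.0)/6186 = 112.6 mg/L.
After outfall 3: Q = 6186 + 583.0 = 6769 ML/d; C = (6186·112.6 + 583.0·1600)/6769 = 240.7 mg/L.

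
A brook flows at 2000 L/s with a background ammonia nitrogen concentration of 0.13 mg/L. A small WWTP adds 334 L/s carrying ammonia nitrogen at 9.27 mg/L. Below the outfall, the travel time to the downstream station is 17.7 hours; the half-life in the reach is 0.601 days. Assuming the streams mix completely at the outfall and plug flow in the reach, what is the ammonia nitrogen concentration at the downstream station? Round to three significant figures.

0.614 mg/L

Conservation of mass: C = (2000·0.1300 + 334.0·9.270) / 2334 = 3356/2334 = 1.438 mg/L.
Half-life 0.601 d → k = ln 2 / 0.601 = 1.153 d⁻¹.
Decay over the reach: 1.438·exp(−kt) = 1.438·0.4272 = 0.6142 mg/L.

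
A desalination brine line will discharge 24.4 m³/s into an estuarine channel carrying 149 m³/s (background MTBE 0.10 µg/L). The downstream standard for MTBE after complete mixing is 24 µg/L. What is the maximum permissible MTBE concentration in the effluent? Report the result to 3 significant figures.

At the limit, (Qr·Cr + Qe·Cₑ)/(Qr + Qe) = 24:
Cₑ = (173.4·24 − 149.0·0.1000) / 24.40 = 169.9 µg/L.

170 µg/L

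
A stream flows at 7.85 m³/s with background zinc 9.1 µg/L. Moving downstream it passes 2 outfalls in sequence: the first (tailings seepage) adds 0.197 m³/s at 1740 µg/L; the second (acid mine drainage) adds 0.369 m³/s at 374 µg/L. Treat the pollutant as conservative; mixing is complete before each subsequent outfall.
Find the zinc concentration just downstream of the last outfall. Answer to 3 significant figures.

Below outfall 1: Q → 8.047 m³/s, C = (7.850·9.100 + 0.1970·1740)/8.047 = 51.47 µg/L.
Below outfall 2: Q → 8.416 m³/s, C = (8.047·51.47 + 0.3690·374.0)/8.416 = 65.62 µg/L.

65.6 µg/L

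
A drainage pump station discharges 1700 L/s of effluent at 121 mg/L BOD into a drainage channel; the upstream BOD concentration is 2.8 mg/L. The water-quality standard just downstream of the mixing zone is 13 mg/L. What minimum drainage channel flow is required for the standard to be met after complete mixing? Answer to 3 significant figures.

Set C_mix = 13: (Q·2.800 + 1700·121.0) / (Q + 1700) = 13
→ Q = 1700·(121.0 − 13)/(13 − 2.800) = 18000 L/s.

18000 L/s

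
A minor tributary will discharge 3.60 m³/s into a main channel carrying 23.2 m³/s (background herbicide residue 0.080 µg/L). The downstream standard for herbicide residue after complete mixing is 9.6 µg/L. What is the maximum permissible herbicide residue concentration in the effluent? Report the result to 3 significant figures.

At the limit, (Qr·Cr + Qe·Cₑ)/(Qr + Qe) = 9.6:
Cₑ = (26.80·9.6 − 23.20·0.08000) / 3.600 = 70.95 µg/L.

71.0 µg/L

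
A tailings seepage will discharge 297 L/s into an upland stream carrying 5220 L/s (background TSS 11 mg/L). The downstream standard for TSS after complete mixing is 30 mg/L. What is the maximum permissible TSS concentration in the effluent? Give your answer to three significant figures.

364 mg/L

At the limit, (Qr·Cr + Qe·Cₑ)/(Qr + Qe) = 30:
Cₑ = (5517·30 − 5220·11.00) / 297.0 = 363.9 mg/L.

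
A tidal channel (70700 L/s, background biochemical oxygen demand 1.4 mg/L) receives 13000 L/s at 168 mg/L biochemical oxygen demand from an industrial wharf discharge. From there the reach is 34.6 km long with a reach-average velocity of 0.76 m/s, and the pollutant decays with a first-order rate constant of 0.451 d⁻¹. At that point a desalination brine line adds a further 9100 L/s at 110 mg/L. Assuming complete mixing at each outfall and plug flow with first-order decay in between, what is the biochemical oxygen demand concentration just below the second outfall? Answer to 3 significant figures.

30.2 mg/L

Mass balance: C = (70700·1.400 + 13000·168.0) / 83700 = 2283000/83700 = 27.28 mg/L; combined flow 83700 L/s.
Travel time t = 34.6·1000 / 0.76 = 45530 s = 12.65 h.
After decay, C = 27.28 × e^(−kt) = 27.28 × 0.7885 = 21.51 mg/L.
At the second outfall, C = (83700·21.51 + 9100·110.0) / (83700 + 9100) = 30.18 mg/L.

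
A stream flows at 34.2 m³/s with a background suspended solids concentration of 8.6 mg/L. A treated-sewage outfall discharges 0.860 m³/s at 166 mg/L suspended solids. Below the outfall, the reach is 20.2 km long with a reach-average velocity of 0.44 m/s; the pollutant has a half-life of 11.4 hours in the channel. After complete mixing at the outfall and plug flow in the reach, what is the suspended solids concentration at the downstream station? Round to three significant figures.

Flow-weighted average: C = (34.20·8.600 + 0.8600·166.0) / 35.06 = 436.9/35.06 = 12.46 mg/L.
Travel time t = 20.2·1000 / 0.44 = 45910 s = 12.75 h.
Half-life 11.4 h → k = ln 2 / 11.4 = 0.06080 h⁻¹ = 1.459 d⁻¹.
After decay, C = 12.46 × e^(−kt) = 12.46 × 0.4605 = 5.739 mg/L.

5.74 mg/L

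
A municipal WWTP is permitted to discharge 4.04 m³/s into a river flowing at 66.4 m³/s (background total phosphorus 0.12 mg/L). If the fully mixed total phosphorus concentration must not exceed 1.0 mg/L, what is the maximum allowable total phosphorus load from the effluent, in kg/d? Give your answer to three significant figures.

5400 kg/d

Mass balance at the limit: 66.40·0.1200 + 4.040·Cₑ = 70.44·1.0 → Cₑ = 15.46 mg/L.
Load = 4.040 m³/s × 15.46 g/m³ × 86 400 s/d = 5398 kg/d.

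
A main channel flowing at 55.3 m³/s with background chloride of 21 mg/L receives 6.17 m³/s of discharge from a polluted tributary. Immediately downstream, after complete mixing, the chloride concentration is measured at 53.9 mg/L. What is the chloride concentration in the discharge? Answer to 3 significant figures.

Mass balance: 55.30·21.00 + 6.170·Cₑ = 61.47·53.90
→ Cₑ = (61.47·53.90 − 55.30·21.00) / 6.170 = 348.8 mg/L.

349 mg/L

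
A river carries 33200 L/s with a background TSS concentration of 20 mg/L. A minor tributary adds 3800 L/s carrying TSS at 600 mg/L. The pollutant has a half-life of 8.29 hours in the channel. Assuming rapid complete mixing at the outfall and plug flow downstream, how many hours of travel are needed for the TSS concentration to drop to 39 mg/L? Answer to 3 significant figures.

Mixed concentration C = ΣQC/ΣQ = (33200·20.00 + 3800·600.0) / 37000 = 2944000/37000 = 79.57 mg/L.
Half-life 8.29 h → k = ln 2 / 8.29 = 0.08361 h⁻¹ = 2.007 d⁻¹.
79.57·exp(−k·t) = 39 → t = ln(79.57/39)/k = 30700 s = 8.528 h.

8.53 h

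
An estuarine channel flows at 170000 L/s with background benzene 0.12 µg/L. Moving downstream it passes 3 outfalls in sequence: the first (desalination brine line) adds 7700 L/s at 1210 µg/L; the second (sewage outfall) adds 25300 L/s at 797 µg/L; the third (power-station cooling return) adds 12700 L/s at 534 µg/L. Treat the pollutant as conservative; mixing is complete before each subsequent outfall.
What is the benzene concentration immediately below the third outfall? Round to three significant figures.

Below outfall 1: Q → 177700 L/s, C = (170000·0.1200 + 7700·1210)/177700 = 52.55 µg/L.
Below outfall 2: Q → 203000 L/s, C = (177700·52.55 + 25300·797.0)/203000 = 145.3 µg/L.
Below outfall 3: Q → 215700 L/s, C = (203000·145.3 + 12700·534.0)/215700 = 168.2 µg/L.

168 µg/L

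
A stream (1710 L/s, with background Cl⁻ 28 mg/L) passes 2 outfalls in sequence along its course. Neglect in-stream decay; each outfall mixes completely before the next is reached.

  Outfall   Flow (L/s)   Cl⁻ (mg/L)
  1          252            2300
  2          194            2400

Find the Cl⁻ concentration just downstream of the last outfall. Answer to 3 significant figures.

Outfall 1: combined Q = 1962 L/s; C = (1710·28.00 + 252.0·2300)/1962 = 319.8 mg/L.
Outfall 2: combined Q = 2156 L/s; C = (1962·319.8 + 194.0·2400)/2156 = 507.0 mg/L.

507 mg/L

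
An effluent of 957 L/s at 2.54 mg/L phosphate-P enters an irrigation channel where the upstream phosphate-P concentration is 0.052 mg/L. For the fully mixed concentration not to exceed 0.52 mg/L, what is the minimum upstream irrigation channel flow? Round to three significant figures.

4130 L/s

Set C_mix = 0.52: (Q·0.05200 + 957.0·2.540) / (Q + 957.0) = 0.52
→ Q = 957.0·(2.540 − 0.52)/(0.52 − 0.05200) = 4131 L/s.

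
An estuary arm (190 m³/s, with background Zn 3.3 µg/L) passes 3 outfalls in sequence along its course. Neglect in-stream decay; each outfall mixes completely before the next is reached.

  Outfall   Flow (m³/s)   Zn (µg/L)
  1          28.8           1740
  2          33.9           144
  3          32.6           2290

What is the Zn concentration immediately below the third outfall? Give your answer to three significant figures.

457 µg/L

Outfall 1: combined Q = 218.8 m³/s; C = (190.0·3.300 + 28.80·1740)/218.8 = 231.9 µg/L.
Outfall 2: combined Q = 252.7 m³/s; C = (218.8·231.9 + 33.90·144.0)/252.7 = 220.1 µg/L.
Outfall 3: combined Q = 285.3 m³/s; C = (252.7·220.1 + 32.60·2290)/285.3 = 456.6 µg/L.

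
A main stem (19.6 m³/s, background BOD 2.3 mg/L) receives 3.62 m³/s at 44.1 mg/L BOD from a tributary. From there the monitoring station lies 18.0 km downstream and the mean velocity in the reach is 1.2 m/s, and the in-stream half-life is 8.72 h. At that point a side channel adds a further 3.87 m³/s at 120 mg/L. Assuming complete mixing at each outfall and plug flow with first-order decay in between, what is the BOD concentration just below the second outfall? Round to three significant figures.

Mass balance: C = (19.60·2.300 + 3.620·44.10) / 23.22 = 204.7/23.22 = 8.817 mg/L; combined flow 23.22 m³/s.
Travel time t = 18.0·1000 / 1.2 = 15000 s = 4.167 h.
Half-life 8.72 h → k = ln 2 / 8.72 = 0.07949 h⁻¹ = 1.908 d⁻¹.
Applying C = C₀e^(−kt): 8.817 × 0.7181 = 6.331 mg/L.
At the second outfall, C = (23.22·6.331 + 3.870·120.0) / (23.22 + 3.870) = 22.57 mg/L.

22.6 mg/L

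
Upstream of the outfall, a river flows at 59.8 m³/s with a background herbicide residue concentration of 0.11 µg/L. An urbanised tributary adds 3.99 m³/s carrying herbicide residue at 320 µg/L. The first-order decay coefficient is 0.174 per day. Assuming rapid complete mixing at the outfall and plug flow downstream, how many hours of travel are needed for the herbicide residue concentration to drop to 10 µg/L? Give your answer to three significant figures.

96.4 h

Conservation of mass: C = (59.80·0.1100 + 3.990·320.0) / 63.79 = 1283/63.79 = 20.12 µg/L.
20.12·exp(−k·t) = 10 → t = ln(20.12/10)/k = 347100 s = 96.42 h.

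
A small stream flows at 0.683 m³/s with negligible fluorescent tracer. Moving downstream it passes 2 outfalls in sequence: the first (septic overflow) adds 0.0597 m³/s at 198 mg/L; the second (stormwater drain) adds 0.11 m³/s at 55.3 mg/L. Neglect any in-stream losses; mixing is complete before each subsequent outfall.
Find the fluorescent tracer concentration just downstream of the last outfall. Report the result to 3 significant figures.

Below outfall 1: Q → 0.7427 m³/s, C = (0.6830·0 + 0.05970·198.0)/0.7427 = 15.92 mg/L.
Below outfall 2: Q → 0.8527 m³/s, C = (0.7427·15.92 + 0.1100·55.30)/0.8527 = 21.00 mg/L.

21.0 mg/L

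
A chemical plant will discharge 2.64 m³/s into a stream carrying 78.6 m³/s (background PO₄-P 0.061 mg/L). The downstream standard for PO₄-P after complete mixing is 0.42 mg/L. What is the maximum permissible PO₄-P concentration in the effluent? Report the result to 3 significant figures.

At the limit, (Qr·Cr + Qe·Cₑ)/(Qr + Qe) = 0.42:
Cₑ = (81.24·0.42 − 78.60·0.06100) / 2.640 = 11.11 mg/L.

11.1 mg/L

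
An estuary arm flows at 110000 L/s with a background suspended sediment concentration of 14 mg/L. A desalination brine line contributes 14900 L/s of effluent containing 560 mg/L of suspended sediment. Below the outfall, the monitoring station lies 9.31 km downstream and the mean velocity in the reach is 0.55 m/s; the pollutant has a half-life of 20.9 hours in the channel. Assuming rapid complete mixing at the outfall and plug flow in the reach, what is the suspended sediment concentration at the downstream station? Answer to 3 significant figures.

67.7 mg/L

Mixed concentration C = ΣQC/ΣQ = (110000·14.00 + 14900·560.0) / 124900 = 9884000/124900 = 79.14 mg/L.
Travel time t = 9.31·1000 / 0.55 = 16930 s = 4.702 h.
Half-life 20.9 h → k = ln 2 / 20.9 = 0.03316 h⁻¹ = 0.7960 d⁻¹.
Decay over the reach: 79.14·exp(−kt) = 79.14·0.8556 = 67.71 mg/L.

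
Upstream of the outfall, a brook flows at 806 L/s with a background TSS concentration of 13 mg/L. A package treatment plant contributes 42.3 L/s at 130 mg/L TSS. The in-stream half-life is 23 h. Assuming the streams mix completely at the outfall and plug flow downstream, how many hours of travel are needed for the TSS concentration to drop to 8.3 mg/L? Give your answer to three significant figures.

Mixed concentration C = ΣQC/ΣQ = (806.0·13.00 + 42.30·130.0) / 848.3 = 15980/848.3 = 18.83 mg/L.
Half-life 23 h → k = ln 2 / 23 = 0.03014 h⁻¹ = 0.7233 d⁻¹.
18.83·exp(−k·t) = 8.3 → t = ln(18.83/8.3)/k = 97880 s = 27.19 h.

27.2 h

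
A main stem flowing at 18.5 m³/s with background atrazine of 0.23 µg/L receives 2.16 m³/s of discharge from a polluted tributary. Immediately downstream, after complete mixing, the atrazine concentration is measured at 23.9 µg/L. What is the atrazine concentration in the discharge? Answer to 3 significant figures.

227 µg/L

Mass balance: 18.50·0.2300 + 2.160·Cₑ = 20.66·23.90
→ Cₑ = (20.66·23.90 − 18.50·0.2300) / 2.160 = 226.6 µg/L.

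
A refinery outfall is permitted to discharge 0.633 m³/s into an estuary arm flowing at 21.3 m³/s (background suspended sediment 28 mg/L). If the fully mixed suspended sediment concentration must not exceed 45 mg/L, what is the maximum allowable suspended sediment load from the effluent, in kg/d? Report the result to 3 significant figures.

33700 kg/d

Mass balance at the limit: 21.30·28.00 + 0.6330·Cₑ = 21.93·45 → Cₑ = 617.0 mg/L.
Load = 0.6330 m³/s × 617.0 g/m³ × 86 400 s/d = 33750 kg/d.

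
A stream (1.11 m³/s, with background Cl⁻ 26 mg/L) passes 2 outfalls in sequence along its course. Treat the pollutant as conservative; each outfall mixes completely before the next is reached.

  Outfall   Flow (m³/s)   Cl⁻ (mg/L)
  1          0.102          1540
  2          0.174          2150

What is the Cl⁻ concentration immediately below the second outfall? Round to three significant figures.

404 mg/L

Outfall 1: combined Q = 1.212 m³/s; C = (1.110·26.00 + 0.1020·1540)/1.212 = 153.4 mg/L.
Outfall 2: combined Q = 1.386 m³/s; C = (1.212·153.4 + 0.1740·2150)/1.386 = 404.1 mg/L.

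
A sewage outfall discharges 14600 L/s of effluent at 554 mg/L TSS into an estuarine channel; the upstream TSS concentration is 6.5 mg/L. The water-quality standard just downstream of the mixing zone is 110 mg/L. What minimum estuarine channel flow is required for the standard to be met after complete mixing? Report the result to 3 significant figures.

62600 L/s

Set C_mix = 110: (Q·6.500 + 14600·554.0) / (Q + 14600) = 110
→ Q = 14600·(554.0 − 110)/(110 − 6.500) = 62630 L/s.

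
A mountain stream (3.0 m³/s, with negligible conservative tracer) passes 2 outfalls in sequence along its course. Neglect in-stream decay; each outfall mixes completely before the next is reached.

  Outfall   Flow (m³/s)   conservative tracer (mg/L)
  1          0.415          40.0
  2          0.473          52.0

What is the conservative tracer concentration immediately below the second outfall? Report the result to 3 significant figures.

10.6 mg/L

After outfall 1: Q = 3.000 + 0.4150 = 3.415 m³/s; C = (3.000·0 + 0.4150·40.00)/3.415 = 4.861 mg/L.
After outfall 2: Q = 3.415 + 0.4730 = 3.888 m³/s; C = (3.415·4.861 + 0.4730·52.00)/3.888 = 10.60 mg/L.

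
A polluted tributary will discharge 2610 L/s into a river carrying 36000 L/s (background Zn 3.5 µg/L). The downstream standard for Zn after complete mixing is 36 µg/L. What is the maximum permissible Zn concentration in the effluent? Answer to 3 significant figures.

At the limit, (Qr·Cr + Qe·Cₑ)/(Qr + Qe) = 36:
Cₑ = (38610·36 − 36000·3.500) / 2610 = 484.3 µg/L.

484 µg/L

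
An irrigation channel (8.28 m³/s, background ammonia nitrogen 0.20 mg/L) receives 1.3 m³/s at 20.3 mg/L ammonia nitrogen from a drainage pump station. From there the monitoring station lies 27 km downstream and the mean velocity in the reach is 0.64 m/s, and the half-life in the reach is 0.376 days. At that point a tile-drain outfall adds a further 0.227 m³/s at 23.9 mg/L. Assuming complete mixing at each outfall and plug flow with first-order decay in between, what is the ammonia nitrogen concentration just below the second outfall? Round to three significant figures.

1.72 mg/L

Conservation of mass: C = (8.280·0.2000 + 1.300·20.30) / 9.580 = 28.05/9.580 = 2.928 mg/L; combined flow 9.580 m³/s.
Travel time t = 27·1000 / 0.64 = 42190 s = 11.72 h.
Half-life 0.376 d → k = ln 2 / 0.376 = 1.843 d⁻¹.
Applying C = C₀e^(−kt): 2.928 × 0.4065 = 1.190 mg/L.
At the second outfall, C = (9.580·1.190 + 0.2270·23.90) / (9.580 + 0.2270) = 1.716 mg/L.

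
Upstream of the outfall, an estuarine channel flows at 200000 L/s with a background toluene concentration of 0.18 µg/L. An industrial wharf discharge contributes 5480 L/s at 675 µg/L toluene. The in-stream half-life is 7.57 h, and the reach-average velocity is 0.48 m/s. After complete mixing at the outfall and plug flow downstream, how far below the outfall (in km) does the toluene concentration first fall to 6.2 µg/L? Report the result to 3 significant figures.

Mixed concentration C = ΣQC/ΣQ = (200000·0.1800 + 5480·675.0) / 205500 = 3735000/205500 = 18.18 µg/L.
Half-life 7.57 h → k = ln 2 / 7.57 = 0.09157 h⁻¹ = 2.198 d⁻¹.
Set 18.18·exp(−k·t) = 6.2 → t = ln(18.18/6.2)/k = 42290 s = 11.75 h.
Distance = v·t = 0.48·42290 = 20300 m = 20.30 km.

20.3 km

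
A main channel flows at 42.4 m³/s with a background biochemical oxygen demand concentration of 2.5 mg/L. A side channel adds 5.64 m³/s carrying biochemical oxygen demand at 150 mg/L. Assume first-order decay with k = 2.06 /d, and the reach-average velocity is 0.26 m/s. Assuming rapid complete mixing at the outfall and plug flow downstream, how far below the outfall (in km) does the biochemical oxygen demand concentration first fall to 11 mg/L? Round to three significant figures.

6.42 km

Flow-weighted average: C = (42.40·2.500 + 5.640·150.0) / 48.04 = 952.0/48.04 = 19.82 mg/L.
Set 19.82·exp(−k·t) = 11 → t = ln(19.82/11)/k = 24690 s = 6.858 h.
Distance = v·t = 0.26·24690 = 6419 m = 6.419 km.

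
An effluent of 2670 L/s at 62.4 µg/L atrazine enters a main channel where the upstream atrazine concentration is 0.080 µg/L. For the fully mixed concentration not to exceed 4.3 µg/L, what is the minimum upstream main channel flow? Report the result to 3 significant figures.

36800 L/s

Set C_mix = 4.3: (Q·0.08000 + 2670·62.40) / (Q + 2670) = 4.3
→ Q = 2670·(62.40 − 4.3)/(4.3 − 0.08000) = 36760 L/s.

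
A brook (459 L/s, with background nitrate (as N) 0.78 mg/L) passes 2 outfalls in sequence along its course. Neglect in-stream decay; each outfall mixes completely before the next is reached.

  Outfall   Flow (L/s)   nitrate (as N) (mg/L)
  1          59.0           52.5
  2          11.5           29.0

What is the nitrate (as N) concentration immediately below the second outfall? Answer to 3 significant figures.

Outfall 1: combined Q = 518.0 L/s; C = (459.0·0.7800 + 59.00·52.50)/518.0 = 6.671 mg/L.
Outfall 2: combined Q = 529.5 L/s; C = (518.0·6.671 + 11.50·29.00)/529.5 = 7.156 mg/L.

7.16 mg/L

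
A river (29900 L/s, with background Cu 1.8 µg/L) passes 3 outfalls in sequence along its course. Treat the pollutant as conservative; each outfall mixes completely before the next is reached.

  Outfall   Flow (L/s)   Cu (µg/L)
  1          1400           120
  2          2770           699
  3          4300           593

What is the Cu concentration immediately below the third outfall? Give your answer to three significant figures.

123 µg/L

Outfall 1: combined Q = 31300 L/s; C = (29900·1.800 + 1400·120.0)/31300 = 7.087 µg/L.
Outfall 2: combined Q = 34070 L/s; C = (31300·7.087 + 2770·699.0)/34070 = 63.34 µg/L.
Outfall 3: combined Q = 38370 L/s; C = (34070·63.34 + 4300·593.0)/38370 = 122.7 µg/L.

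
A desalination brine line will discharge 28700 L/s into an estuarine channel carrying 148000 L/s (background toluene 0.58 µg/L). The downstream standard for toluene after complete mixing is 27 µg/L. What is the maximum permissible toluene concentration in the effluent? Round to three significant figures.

163 µg/L

At the limit, (Qr·Cr + Qe·Cₑ)/(Qr + Qe) = 27:
Cₑ = (176700·27 − 148000·0.5800) / 28700 = 163.2 µg/L.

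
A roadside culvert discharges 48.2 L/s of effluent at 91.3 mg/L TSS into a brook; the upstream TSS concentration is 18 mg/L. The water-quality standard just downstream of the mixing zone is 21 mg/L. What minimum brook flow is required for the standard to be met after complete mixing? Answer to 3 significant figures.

Set C_mix = 21: (Q·18.00 + 48.20·91.30) / (Q + 48.20) = 21
→ Q = 48.20·(91.30 − 21)/(21 − 18.00) = 1129 L/s.

1130 L/s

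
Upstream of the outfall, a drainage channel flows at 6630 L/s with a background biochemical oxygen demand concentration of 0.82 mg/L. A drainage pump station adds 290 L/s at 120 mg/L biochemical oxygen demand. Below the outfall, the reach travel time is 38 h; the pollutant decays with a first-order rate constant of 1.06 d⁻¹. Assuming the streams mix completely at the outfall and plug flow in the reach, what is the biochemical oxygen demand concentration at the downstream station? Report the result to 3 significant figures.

1.09 mg/L

Flow-weighted average: C = (6630·0.8200 + 290.0·120.0) / 6920 = 40240/6920 = 5.815 mg/L.
Applying C = C₀e^(−kt): 5.815 × 0.1867 = 1.085 mg/L.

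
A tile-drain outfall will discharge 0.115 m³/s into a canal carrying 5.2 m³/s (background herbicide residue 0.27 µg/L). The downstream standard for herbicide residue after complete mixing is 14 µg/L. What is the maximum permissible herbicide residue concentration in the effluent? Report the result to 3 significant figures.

635 µg/L

At the limit, (Qr·Cr + Qe·Cₑ)/(Qr + Qe) = 14:
Cₑ = (5.315·14 − 5.200·0.2700) / 0.1150 = 634.8 µg/L.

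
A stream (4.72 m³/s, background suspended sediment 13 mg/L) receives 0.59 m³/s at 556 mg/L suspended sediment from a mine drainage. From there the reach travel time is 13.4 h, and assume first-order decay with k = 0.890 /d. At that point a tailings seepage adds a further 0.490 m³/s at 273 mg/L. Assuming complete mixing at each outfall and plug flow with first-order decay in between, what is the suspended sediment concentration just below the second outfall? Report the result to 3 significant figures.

63.9 mg/L

Conservation of mass: C = (4.720·13.00 + 0.5900·556.0) / 5.310 = 389.4/5.310 = 73.33 mg/L; combined flow 5.310 m³/s.
Decay over the reach: 73.33·exp(−kt) = 73.33·0.6084 = 44.62 mg/L.
At the second outfall, C = (5.310·44.62 + 0.4900·273.0) / (5.310 + 0.4900) = 63.91 mg/L.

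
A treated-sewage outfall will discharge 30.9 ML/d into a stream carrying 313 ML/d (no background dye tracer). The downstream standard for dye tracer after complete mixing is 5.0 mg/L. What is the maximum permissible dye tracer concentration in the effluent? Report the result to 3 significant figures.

At the limit, (Qr·Cr + Qe·Cₑ)/(Qr + Qe) = 5.0:
Cₑ = (343.9·5.0 − 313.0·0) / 30.90 = 55.65 mg/L.

55.6 mg/L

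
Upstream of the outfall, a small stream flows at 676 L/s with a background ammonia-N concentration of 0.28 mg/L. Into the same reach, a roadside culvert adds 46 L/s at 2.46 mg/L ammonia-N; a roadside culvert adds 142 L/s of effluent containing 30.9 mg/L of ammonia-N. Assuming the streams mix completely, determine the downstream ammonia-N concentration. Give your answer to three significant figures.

5.43 mg/L

Conservation of mass: C = (676.0·0.2800 + 46.00·2.460 + 142.0·30.90) / 864.0 = 4690/864.0 = 5.429 mg/L.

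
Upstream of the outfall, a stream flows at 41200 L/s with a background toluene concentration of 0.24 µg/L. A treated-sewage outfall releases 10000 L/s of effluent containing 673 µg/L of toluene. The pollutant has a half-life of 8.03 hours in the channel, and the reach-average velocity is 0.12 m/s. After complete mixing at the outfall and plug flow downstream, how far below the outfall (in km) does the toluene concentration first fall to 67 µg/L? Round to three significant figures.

3.38 km

Mixed concentration C = ΣQC/ΣQ = (41200·0.2400 + 10000·673.0) / 51200 = 6740000/51200 = 131.6 µg/L.
Half-life 8.03 h → k = ln 2 / 8.03 = 0.08632 h⁻¹ = 2.072 d⁻¹.
Set 131.6·exp(−k·t) = 67 → t = ln(131.6/67)/k = 28170 s = 7.824 h.
Distance = v·t = 0.12·28170 = 3380 m = 3.380 km.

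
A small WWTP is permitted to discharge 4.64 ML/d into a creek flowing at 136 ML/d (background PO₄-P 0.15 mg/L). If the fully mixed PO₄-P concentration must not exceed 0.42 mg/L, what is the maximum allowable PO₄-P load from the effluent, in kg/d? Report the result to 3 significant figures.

38.7 kg/d

Mass balance at the limit: 136.0·0.1500 + 4.640·Cₑ = 140.6·0.42 → Cₑ = 8.334 mg/L.
4.640 ML/d = 0.05370 m³/s. Load = 0.05370 m³/s × 8.334 g/m³ × 86 400 s/d = 38.67 kg/d.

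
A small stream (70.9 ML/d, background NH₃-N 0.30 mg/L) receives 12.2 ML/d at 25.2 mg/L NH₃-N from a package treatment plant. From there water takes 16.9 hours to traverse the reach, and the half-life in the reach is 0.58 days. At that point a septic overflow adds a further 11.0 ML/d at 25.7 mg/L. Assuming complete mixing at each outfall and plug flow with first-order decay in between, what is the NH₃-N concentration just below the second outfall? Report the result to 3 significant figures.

4.51 mg/L

Flow-weighted average: C = (70.90·0.3000 + 12.20·25.20) / 83.10 = 328.7/83.10 = 3.956 mg/L; combined flow 83.10 ML/d.
Half-life 0.58 d → k = ln 2 / 0.58 = 1.195 d⁻¹.
Applying C = C₀e^(−kt): 3.956 × 0.4310 = 1.705 mg/L.
Second outfall: C = (83.10·1.705 + 11.00·25.70)/94.10 = 4.510 mg/L.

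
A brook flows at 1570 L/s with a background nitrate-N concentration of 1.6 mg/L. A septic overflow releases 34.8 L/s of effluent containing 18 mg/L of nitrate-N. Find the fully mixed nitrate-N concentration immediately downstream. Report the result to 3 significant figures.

1.96 mg/L

Conservation of mass: C = (1570·1.600 + 34.80·18.00) / 1605 = 3138/1605 = 1.956 mg/L.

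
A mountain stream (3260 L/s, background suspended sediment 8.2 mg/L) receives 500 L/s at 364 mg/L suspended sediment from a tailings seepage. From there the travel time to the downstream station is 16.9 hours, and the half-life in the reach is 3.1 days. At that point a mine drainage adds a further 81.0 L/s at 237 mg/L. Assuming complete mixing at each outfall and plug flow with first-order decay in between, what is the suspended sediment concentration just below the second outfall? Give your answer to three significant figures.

Mixed concentration C = ΣQC/ΣQ = (3260·8.200 + 500.0·364.0) / 3760 = 208700/3760 = 55.51 mg/L; combined flow 3760 L/s.
Half-life 3.1 d → k = ln 2 / 3.1 = 0.2236 d⁻¹.
After decay, C = 55.51 × e^(−kt) = 55.51 × 0.8543 = 47.43 mg/L.
At the second outfall, C = (3760·47.43 + 81.00·237.0) / (3760 + 81.00) = 51.42 mg/L.

51.4 mg/L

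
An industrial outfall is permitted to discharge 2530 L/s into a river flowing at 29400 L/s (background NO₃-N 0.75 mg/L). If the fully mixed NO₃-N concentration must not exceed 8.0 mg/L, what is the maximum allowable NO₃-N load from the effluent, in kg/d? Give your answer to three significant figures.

20200 kg/d

Mass balance at the limit: 29400·0.7500 + 2530·Cₑ = 31930·8.0 → Cₑ = 92.25 mg/L.
2530 L/s = 2.530 m³/s. Load = 2.530 m³/s × 92.25 g/m³ × 86 400 s/d = 20160 kg/d.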